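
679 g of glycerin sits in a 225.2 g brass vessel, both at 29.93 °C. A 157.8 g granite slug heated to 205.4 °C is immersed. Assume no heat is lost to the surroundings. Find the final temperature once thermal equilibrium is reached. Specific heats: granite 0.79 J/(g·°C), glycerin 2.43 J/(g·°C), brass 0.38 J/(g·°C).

T_f ≈ 41.7 °C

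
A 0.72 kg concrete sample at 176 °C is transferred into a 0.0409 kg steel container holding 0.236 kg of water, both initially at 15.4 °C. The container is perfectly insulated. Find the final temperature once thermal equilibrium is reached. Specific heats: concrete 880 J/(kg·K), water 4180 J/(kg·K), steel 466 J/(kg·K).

T_f ≈ 77.5 °C

T_f is the heat-capacity-weighted average of the initial temperatures:
T_f = (633.6*176 + 986.48*15.4 + 19.06*15.4) / (633.6 + 986.48 + 19.06)
    = 126999 / 1639.1 ≈ 77.48 °C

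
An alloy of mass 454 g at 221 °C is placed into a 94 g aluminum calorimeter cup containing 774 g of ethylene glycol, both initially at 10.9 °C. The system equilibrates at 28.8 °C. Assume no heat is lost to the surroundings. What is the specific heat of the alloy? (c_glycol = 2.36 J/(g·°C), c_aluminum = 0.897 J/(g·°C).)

Net heat exchanged in the isolated system is zero:
454×c×(28.8 − 221) + 774×2.36×(28.8 − 10.9) + 94×0.897×(28.8 − 10.9) = 0
-87259 c = -34206
c = -34206/-87259 ≈ 0.392 J/(g·°C)

c ≈ 0.392 J/(g·°C)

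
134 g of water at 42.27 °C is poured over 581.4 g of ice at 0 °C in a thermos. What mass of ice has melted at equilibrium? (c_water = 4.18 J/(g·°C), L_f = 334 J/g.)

m_melted ≈ 70.9 g

Cooling the water to 0 °C releases 134×4.18×42.27 = 23676 J.
Melting all 581.4 g of ice would need 581.4×334 = 194188 J.
That's not enough to melt it all — equilibrium is at 0 °C with ice remaining.
m_melt = 23676 / L_f = 70.89 g.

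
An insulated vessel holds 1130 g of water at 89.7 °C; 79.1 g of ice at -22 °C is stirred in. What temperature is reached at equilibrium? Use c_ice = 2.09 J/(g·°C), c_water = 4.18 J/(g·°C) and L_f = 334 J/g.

Energy balance with sensible and latent terms:
ice -22→0 °C: 79.1×2.09×22 = 3637; latent heat to melt: 79.1×334 = 26419; meltwater 0→T: 79.1×4.18×T = 330.64 T; water cools: 1130×4.18×(T − 89.7) = 4723.4(T − 89.7)
5054 T = 423689 − 30056 = 393633
T ≈ 77.88 °C — above 0 °C, consistent with complete melting.

T_f ≈ 77.9 °C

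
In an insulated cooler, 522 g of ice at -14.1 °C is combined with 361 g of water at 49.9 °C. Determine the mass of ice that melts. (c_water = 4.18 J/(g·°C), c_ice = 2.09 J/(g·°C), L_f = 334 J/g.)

m_melted ≈ 179 g

Heat available from the water dropping to 0 °C: 361·4.18·49.9 = 75298 J.
Warming the ice to 0 °C takes 522·2.09·14.1 = 15383 J, leaving 59915 J for melting.
To melt every bit of ice: 522·334 = 174348 J.
That's not enough to melt it all — equilibrium is at 0 °C with ice remaining.
Mass melted = 59915/334 ≈ 179.4 g.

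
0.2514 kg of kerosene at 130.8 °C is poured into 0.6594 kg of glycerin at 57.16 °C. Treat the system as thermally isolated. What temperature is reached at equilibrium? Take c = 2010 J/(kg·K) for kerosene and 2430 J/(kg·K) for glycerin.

With ΣQ=0 the equilibrium temperature is the m·c-weighted mean:
T_f = (505.31×130.8 + 1602.3×57.16) / (505.31 + 1602.3)
    = 157685 / 2107.7 ≈ 74.82 °C

T_f ≈ 74.8 °C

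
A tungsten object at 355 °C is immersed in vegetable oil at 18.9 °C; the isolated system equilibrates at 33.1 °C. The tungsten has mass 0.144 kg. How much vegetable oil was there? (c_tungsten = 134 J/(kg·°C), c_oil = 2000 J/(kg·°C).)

m ≈ 0.219 kg

Taking heat into each body as positive, Σ m c ΔT = 0:
0.144·134·(33.1 − 355) + m·2000·(33.1 − 18.9) = 0
28400 m = 6211.4
m = 6211.4/28400 ≈ 0.2187 kg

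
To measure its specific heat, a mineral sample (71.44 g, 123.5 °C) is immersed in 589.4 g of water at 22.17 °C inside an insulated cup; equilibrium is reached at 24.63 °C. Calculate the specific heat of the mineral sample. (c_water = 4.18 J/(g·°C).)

c ≈ 0.858 J/(g·°C)

Heat lost by the mineral sample = heat gained by the water:
71.44×c×(123.5 − 24.63) = 589.4×4.18×(24.63 − 22.17)
7063.3 c = 6060.7  ⇒  c ≈ 0.8581 J/(g·°C)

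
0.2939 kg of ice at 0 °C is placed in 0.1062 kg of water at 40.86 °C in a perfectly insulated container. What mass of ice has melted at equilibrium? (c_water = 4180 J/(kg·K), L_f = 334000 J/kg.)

m_melted ≈ 0.0543 kg

Heat available from the water dropping to 0 °C: 0.1062·4180·40.86 = 18138 J.
Fully melting the ice requires m_ice L_f = 0.2939·334000 = 98163 J.
Since 18138 < 98163 J, not all the ice melts; equilibrium is at 0 °C.
m_melt = 18138 / L_f = 0.05431 kg.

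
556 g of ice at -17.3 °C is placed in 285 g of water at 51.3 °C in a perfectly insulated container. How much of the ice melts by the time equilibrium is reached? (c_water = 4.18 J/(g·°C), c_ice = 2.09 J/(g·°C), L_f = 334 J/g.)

Cooling the water to 0 °C releases 285×4.18×51.3 = 61114 J.
Warming the ice to 0 °C takes 556×2.09×17.3 = 20103 J, leaving 41010 J for melting.
To melt every bit of ice: 556×334 = 185704 J.
That's not enough to melt it all — equilibrium is at 0 °C with ice remaining.
m_melt = 41010 / L_f = 122.8 g.

m_melted ≈ 123 g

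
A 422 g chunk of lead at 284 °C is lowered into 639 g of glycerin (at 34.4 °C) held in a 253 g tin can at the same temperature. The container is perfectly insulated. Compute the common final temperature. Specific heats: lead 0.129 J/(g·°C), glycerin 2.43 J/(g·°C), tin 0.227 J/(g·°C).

T_f ≈ 42.6 °C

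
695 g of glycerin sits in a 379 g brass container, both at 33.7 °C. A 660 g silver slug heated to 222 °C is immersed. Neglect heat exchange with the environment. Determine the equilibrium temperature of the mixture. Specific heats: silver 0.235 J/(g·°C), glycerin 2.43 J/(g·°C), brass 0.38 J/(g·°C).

T_f ≈ 48.4 °C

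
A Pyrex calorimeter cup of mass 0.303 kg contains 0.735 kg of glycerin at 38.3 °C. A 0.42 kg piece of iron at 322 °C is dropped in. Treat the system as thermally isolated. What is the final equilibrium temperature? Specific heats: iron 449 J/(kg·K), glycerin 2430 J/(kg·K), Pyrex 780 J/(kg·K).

Heat gained plus heat lost sum to zero:
0.42*449*(T − 322) + 0.735*2430*(T − 38.3) + 0.303*780*(T − 38.3) = 0
(188.58 + 1786 + 236.34) T = 188.58*322 + 1786*38.3 + 236.34*38.3
T ≈ 62.50 °C

T_f ≈ 62.5 °C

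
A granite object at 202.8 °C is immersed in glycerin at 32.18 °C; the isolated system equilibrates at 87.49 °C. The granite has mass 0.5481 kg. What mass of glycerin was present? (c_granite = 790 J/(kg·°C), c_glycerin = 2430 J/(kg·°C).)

Heat lost by the granite = heat gained by the glycerin:
0.5481×790×(202.8 − 87.49) = m×2430×(87.49 − 32.18)
134403 m = 49929  ⇒  m ≈ 0.3715 kg

m ≈ 0.371 kg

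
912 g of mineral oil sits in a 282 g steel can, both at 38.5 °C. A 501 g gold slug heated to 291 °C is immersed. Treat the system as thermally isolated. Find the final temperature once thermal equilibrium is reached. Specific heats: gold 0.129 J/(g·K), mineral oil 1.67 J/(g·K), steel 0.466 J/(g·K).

T_f ≈ 48.0 °C

Net heat exchanged in the isolated system is zero:
501×0.129×(T − 291) + 912×1.67×(T − 38.5) + 282×0.466×(T − 38.5) = 0
1719.1 T = 82503
T ≈ 47.99 °C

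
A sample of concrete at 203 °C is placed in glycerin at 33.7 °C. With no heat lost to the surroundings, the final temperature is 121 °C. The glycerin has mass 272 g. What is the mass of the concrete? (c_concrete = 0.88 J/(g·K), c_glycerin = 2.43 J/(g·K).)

|Q_concrete| = |Q_glycerin|:
m×0.88×(203 − 121) = 272×2.43×(121 − 33.7)
72.16 m = 57702  ⇒  m ≈ 799.6 g

m ≈ 800 g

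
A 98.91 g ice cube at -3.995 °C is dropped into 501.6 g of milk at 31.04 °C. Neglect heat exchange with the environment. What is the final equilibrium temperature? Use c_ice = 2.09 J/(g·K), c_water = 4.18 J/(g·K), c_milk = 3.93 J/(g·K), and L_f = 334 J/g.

Taking heat into each body as positive, Σ m c ΔT = 0:
warm ice to 0 °C: 98.91·2.09·(0 − (-3.995)) = 825.85; fusion: m_ice L_f = 98.91·334 = 33036; meltwater 0→T: 98.91·4.18·T = 413.44 T; milk: 1971.3(T − 31.04)
2384.7 T = 61189 − 33862 = 27327
T ≈ 11.46 °C (positive, so assuming full melt was valid).

T_f ≈ 11.5 °C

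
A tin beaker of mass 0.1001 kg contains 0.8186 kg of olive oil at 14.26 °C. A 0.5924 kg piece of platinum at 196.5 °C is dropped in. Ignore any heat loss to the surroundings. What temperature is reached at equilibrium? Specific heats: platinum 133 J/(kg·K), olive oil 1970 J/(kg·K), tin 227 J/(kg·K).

T_f ≈ 22.6 °C

Heat gained plus heat lost sum to zero:
0.5924·133·(T − 196.5) + 0.8186·1970·(T − 14.26) + 0.1001·227·(T − 14.26) = 0
(78.79 + 1612.6 + 22.72) T = 78.79·196.5 + 1612.6·14.26 + 22.72·14.26
T ≈ 22.64 °C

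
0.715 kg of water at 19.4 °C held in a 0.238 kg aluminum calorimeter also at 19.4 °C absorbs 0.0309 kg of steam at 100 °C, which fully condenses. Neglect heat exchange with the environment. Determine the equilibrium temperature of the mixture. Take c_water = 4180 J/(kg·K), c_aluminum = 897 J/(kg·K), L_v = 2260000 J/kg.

Heat gained plus heat lost sum to zero:
condense steam: −0.0309×2260000 = −69834
  condensed water 100 °C→T: 129.16(T − 100)
  water warms: 0.715×4180×(T − 19.4) = 2988.7(T − 19.4)
  aluminum cup: 0.238×897×(T − 19.4) = 213.49(T − 19.4)
3331.3 T = 69834 + 12916 + 62122 = 144873
T ≈ 43.49 °C — below 100 °C, confirming all the steam condensed.

T_f ≈ 43.5 °C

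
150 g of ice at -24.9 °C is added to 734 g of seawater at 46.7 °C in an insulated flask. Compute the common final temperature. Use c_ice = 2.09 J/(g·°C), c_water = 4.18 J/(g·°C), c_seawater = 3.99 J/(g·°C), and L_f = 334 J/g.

T_f ≈ 22.2 °C

Setting the total heat transfer to zero:
warm ice to 0 °C: 150·2.09·(0 − (-24.9)) = 7806.1; latent heat to melt: 150·334 = 50100; warm the meltwater: 627 T; seawater cools: 734·3.99·(T − 46.7) = 2928.7(T − 46.7)
3555.7 T = 136768 − 57906 = 78862
T ≈ 22.18 °C — above 0 °C, consistent with complete melting.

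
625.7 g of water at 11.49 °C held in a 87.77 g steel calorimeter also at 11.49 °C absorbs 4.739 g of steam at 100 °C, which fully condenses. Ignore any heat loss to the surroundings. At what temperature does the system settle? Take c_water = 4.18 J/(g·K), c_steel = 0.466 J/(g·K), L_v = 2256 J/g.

Energy conservation, ΣQ = 0:
steam→water at 100 °C releases m L_v = 4.739·2256 = 10691; condensate cools 100→T: 4.739·4.18·(T − 100) = 19.81(T − 100); water warms: 625.7·4.18·(T − 11.49) = 2615.4(T − 11.49); cup: 40.9(T − 11.49)
2676.1 T = 10691 + 1980.9 + 30521 = 43193
T ≈ 16.14 °C, under the boiling point, so the assumption holds.

T_f ≈ 16.1 °C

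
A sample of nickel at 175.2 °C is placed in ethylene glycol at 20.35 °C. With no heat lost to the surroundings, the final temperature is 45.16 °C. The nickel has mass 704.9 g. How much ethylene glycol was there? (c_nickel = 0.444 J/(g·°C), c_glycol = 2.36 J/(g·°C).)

Heat lost by the nickel = heat gained by the glycol:
704.9·0.444·(175.2 − 45.16) = m·2.36·(45.16 − 20.35)
58.55 m = 40699  ⇒  m ≈ 695.1 g

m ≈ 695 g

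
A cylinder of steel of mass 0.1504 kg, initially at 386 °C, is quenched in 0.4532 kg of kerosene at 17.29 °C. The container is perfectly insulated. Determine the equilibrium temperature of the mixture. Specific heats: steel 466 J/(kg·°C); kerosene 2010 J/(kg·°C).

Heat gained plus heat lost sum to zero:
0.1504·466·(T − 386) + 0.4532·2010·(T − 17.29) = 0
70.09(T − 386) + 910.93(T − 17.29) = 0
(70.09 + 910.93) T = 70.09·386 + 910.93·17.29
T = 42803/981.02 ≈ 43.63 °C

T_f ≈ 43.6 °C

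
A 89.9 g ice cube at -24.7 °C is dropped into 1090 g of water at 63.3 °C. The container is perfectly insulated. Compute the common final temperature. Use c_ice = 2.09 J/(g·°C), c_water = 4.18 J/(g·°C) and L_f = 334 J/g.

Energy conservation, ΣQ = 0:
warm ice to 0 °C: 89.9×2.09×(0 − (-24.7)) = 4640.9; melt ice: 89.9×334 = 30027; meltwater 0→T: 89.9×4.18×T = 375.78 T; water: 4556.2(T − 63.3)
4932 T = 288407 − 34668 = 253740
T ≈ 51.45 °C. Since T > 0 °C, the all-ice-melts assumption holds.

T_f ≈ 51.4 °C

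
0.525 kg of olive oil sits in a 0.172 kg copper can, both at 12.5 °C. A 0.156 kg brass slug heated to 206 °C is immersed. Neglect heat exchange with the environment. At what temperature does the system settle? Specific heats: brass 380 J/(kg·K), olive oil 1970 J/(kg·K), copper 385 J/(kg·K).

T_f ≈ 22.4 °C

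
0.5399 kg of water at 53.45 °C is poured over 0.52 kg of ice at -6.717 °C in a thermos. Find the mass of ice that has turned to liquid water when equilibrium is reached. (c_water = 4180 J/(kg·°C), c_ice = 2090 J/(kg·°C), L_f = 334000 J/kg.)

Heat available from the water dropping to 0 °C: 0.5399×4180×53.45 = 120625 J.
Warming the ice to 0 °C takes 0.52×2090×6.717 = 7300 J, leaving 113325 J for melting.
Fully melting the ice requires m_ice L_f = 0.52×334000 = 173680 J.
Since 113325 < 173680 J, not all the ice melts; equilibrium is at 0 °C.
m_melt = 113325 / L_f = 0.3393 kg.

m_melted ≈ 0.339 kg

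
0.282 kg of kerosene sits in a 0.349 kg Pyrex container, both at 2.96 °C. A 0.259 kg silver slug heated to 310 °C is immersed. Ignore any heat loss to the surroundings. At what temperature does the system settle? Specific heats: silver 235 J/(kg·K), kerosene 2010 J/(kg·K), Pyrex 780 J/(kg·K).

T_f ≈ 23.7 °C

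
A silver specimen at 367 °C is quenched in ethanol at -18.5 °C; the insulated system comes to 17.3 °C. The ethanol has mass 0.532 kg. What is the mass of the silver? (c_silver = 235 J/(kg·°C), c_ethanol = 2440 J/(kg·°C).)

m ≈ 0.565 kg

Heat lost by the silver = heat gained by the ethanol:
m×235×(367 − 17.3) = 0.532×2440×(17.3 − (-18.5))
82180 m = 46471  ⇒  m ≈ 0.5655 kg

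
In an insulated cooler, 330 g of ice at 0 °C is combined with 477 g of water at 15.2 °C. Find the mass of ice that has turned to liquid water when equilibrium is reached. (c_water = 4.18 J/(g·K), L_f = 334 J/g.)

m_melted ≈ 90.7 g

Water can give up m c ΔT = 477×4.18×15.2 = 30307 J before reaching 0 °C.
To melt every bit of ice: 330×334 = 110220 J.
Since 30307 < 110220 J, not all the ice melts; equilibrium is at 0 °C.
m_melt = 30307 / L_f = 90.74 g.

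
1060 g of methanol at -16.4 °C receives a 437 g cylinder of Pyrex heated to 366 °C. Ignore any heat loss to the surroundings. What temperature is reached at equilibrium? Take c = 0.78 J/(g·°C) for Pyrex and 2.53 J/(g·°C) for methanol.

T_f ≈ 26.7 °C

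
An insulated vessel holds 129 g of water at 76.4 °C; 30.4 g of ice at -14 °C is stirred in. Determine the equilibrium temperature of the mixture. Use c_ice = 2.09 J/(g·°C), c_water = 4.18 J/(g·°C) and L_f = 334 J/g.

T_f ≈ 45.3 °C

Energy balance with sensible and latent terms:
ice -14→0 °C: 30.4·2.09·14 = 889.5; melt ice: 30.4·334 = 10154; warm the meltwater: 127.07 T; water: 539.22(T − 76.4)
666.29 T = 41196 − 11043 = 30153
T ≈ 45.26 °C — above 0 °C, consistent with complete melting.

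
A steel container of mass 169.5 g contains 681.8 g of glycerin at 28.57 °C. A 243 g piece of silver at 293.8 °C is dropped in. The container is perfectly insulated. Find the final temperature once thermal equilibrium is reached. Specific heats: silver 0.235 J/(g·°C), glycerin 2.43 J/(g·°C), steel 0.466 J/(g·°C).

T_f ≈ 37.0 °C

Let T be the final temperature. ΣQ_i = 0:
243×0.235×(T − 293.8) + 681.8×2.43×(T − 28.57) + 169.5×0.466×(T − 28.57) = 0
57.1(T − 293.8) + 1656.8(T − 28.57) + 78.99(T − 28.57) = 0
1792.9 T = 66368
T ≈ 37.02 °C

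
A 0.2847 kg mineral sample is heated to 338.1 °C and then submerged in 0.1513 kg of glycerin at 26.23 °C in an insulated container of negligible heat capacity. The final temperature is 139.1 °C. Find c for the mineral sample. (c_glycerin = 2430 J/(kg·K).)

c ≈ 732 J/(kg·K)

m_s c (T_s − T_f) = m_glycerin c_glycerin (T_f − T_0):
0.2847×c×(338.1 − 139.1) = 0.1513×2430×(139.1 − 26.23)
56.66 c = 41498  ⇒  c ≈ 732.5 J/(kg·K)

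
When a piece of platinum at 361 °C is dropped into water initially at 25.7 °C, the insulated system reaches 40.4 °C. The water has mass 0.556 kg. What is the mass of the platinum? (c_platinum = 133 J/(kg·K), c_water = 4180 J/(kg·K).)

Let T be the final temperature. ΣQ_i = 0:
m·133·(40.4 − 361) + 0.556·4180·(40.4 − 25.7) = 0
-42640 m = -34164
m = -34164/-42640 ≈ 0.8012 kg

m ≈ 0.801 kg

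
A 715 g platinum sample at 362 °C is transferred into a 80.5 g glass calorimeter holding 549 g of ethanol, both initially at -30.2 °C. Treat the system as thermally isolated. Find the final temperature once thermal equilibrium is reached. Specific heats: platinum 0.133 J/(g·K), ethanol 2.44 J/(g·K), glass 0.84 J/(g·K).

T_f ≈ -5.4 °C

Heat gained plus heat lost sum to zero:
715·0.133·(T − 362) + 549·2.44·(T − (-30.2)) + 80.5·0.84·(T − (-30.2)) = 0
1502.3 T = -8072.4
T = -8072.4/1502.3 ≈ -5.37 °C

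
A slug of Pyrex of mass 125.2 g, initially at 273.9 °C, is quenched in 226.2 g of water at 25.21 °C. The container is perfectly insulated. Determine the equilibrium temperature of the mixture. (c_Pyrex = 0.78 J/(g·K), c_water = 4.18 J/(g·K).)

T_f ≈ 48.5 °C

Conservation of energy gives ΣQ = 0:
125.2·0.78·(T − 273.9) + 226.2·4.18·(T − 25.21) = 0
97.66(T − 273.9) + 945.52(T − 25.21) = 0
1043.2 T = 50584
T = 50584/1043.2 ≈ 48.49 °C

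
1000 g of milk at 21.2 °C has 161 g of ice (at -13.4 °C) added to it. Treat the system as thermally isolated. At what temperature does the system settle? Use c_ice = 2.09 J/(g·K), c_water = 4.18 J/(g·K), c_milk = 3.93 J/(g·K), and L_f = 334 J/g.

T_f ≈ 5.4 °C

Heat gained plus heat lost sum to zero:
warm ice to 0 °C: 161×2.09×(0 − (-13.4)) = 4509; melt ice: 161×334 = 53774; warm the meltwater: 672.98 T; milk cools: 1000×3.93×(T − 21.2) = 3930(T − 21.2)
4603 T = 83316 − 58283 = 25033
T ≈ 5.44 °C — above 0 °C, consistent with complete melting.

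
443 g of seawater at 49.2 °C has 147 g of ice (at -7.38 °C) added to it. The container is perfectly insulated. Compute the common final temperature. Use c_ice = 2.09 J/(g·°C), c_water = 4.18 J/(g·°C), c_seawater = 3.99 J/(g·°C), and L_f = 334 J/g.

T_f ≈ 14.9 °C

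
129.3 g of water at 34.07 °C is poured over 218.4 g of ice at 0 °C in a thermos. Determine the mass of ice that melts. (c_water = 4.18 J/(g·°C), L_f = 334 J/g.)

m_melted ≈ 55.1 g

Water can give up m c ΔT = 129.3×4.18×34.07 = 18414 J before reaching 0 °C.
Fully melting the ice requires m_ice L_f = 218.4×334 = 72946 J.
That's not enough to melt it all — equilibrium is at 0 °C with ice remaining.
m_melted×334 = 18414  ⇒  m_melted ≈ 55.13 g.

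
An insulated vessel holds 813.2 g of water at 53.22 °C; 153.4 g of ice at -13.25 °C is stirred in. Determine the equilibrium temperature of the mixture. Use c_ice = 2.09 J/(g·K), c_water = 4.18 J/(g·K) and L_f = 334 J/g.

T_f ≈ 31.0 °C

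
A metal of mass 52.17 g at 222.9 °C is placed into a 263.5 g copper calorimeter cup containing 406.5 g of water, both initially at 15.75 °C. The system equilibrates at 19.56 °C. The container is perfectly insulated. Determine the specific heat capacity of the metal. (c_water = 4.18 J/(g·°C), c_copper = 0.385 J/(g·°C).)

Energy conservation, ΣQ = 0:
52.17×c×(19.56 − 222.9) + 406.5×4.18×(19.56 − 15.75) + 263.5×0.385×(19.56 − 15.75) = 0
-10608 c = -6860.4
c = -6860.4/-10608 ≈ 0.6467 J/(g·°C)

c ≈ 0.647 J/(g·°C)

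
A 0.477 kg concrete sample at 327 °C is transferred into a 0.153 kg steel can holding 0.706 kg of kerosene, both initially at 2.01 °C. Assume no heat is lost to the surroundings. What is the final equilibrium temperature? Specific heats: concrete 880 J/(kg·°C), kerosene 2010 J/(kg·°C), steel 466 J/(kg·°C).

Energy conservation, ΣQ = 0:
0.477×880×(T − 327) + 0.706×2010×(T − 2.01) + 0.153×466×(T − 2.01) = 0
(419.76 + 1419.1 + 71.3) T = 419.76×327 + 1419.1×2.01 + 71.3×2.01
T = 140257 / 1910.1 = 73.4 °C

T_f ≈ 73.4 °C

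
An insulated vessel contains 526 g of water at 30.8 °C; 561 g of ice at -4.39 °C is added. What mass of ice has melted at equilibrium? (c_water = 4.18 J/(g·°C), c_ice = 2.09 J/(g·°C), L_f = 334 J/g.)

m_melted ≈ 187 g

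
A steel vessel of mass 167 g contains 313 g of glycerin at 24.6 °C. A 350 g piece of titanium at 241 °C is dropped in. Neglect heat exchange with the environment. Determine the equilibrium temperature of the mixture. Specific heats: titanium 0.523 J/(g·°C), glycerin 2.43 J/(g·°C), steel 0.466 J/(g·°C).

Taking heat into each body as positive, Σ m c ΔT = 0:
350·0.523·(T − 241) + 313·2.43·(T − 24.6) + 167·0.466·(T − 24.6) = 0
183.05(T − 241) + 760.59(T − 24.6) + 77.82(T − 24.6) = 0
1021.5 T = 64740
T = 64740/1021.5 ≈ 63.38 °C

T_f ≈ 63.4 °C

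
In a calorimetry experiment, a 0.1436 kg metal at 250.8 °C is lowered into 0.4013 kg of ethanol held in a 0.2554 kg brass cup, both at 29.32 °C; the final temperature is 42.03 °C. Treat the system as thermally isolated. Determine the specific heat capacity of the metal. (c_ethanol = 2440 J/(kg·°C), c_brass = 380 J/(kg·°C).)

Taking heat into each body as positive, Σ m c ΔT = 0:
0.1436·c·(42.03 − 250.8) + 0.4013·2440·(42.03 − 29.32) + 0.2554·380·(42.03 − 29.32) = 0
-29.98 c = -13679
c = -13679/-29.98 ≈ 456.3 J/(kg·°C)

c ≈ 456 J/(kg·°C)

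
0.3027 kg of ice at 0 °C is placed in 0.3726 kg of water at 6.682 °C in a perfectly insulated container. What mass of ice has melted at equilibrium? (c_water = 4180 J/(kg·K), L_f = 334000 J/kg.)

m_melted ≈ 0.0312 kg

Cooling the water to 0 °C releases 0.3726·4180·6.682 = 10407 J.
Melting all 0.3027 kg of ice would need 0.3027·334000 = 101102 J.
Since 10407 < 101102 J, not all the ice melts; equilibrium is at 0 °C.
m_melted·334000 = 10407  ⇒  m_melted ≈ 0.03116 kg.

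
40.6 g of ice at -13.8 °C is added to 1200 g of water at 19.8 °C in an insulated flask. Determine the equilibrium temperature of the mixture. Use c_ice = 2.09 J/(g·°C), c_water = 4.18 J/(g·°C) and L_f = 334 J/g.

T_f ≈ 16.3 °C

Let T be the final temperature. ΣQ_i = 0:
warm ice to 0 °C: 40.6×2.09×(0 − (-13.8)) = 1171
  fusion: m_ice L_f = 40.6×334 = 13560
  meltwater 0→T: 40.6×4.18×T = 169.71 T
  water: 5016(T − 19.8)
5185.7 T = 99317 − 14731 = 84585
T ≈ 16.31 °C. Since T > 0 °C, the all-ice-melts assumption holds.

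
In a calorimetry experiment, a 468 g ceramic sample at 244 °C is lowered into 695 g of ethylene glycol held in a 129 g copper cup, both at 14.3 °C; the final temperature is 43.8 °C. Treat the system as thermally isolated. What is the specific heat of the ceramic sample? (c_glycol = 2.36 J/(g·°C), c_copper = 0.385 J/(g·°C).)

c ≈ 0.532 J/(g·°C)

Energy conservation, ΣQ = 0:
468·c·(43.8 − 244) + 695·2.36·(43.8 − 14.3) + 129·0.385·(43.8 − 14.3) = 0
-93694 c = -49851
c = -49851/-93694 ≈ 0.5321 J/(g·°C)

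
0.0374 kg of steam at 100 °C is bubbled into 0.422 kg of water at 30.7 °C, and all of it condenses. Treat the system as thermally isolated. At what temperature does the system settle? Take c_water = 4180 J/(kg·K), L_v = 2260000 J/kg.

T_f ≈ 80.4 °C

Conservation of energy gives ΣQ = 0:
condense steam: −0.0374×2260000 = −84524; condensate cools 100→T: 0.0374×4180×(T − 100) = 156.33(T − 100); original water: 1764(T − 30.7)
1920.3 T = 84524 + 15633 + 54154 = 154311
T ≈ 80.36 °C — below 100 °C, confirming all the steam condensed.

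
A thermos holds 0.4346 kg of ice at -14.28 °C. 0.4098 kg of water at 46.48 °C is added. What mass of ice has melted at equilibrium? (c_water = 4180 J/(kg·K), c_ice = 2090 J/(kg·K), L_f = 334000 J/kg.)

m_melted ≈ 0.2 kg

Cooling the water to 0 °C releases 0.4098·4180·46.48 = 79619 J.
Of that, 0.4346·2090·14.28 = 12971 J goes to bring the ice to 0 °C, leaving 66648 J.
Fully melting the ice requires m_ice L_f = 0.4346·334000 = 145156 J.
66648 J < 145156 J, so only part of the ice melts and the system sits at 0 °C.
Mass melted = 66648/334000 ≈ 0.1995 kg.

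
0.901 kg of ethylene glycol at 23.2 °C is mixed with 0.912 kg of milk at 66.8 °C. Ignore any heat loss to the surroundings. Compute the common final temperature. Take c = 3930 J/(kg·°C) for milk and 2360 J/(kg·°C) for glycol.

T_f ≈ 50.6 °C

Set heat shed by the hot body equal to heat absorbed by the cold body:
0.912×3930×(66.8 − T) = 0.901×2360×(T − 23.2)
3584.2(66.8 − T) = 2126.4(T − 23.2)
5710.5 T = 288753  ⇒  T ≈ 50.57 °C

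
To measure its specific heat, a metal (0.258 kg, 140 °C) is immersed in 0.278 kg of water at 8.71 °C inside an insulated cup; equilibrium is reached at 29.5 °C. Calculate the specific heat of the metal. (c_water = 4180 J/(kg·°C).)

c ≈ 847 J/(kg·°C)

m_s c (T_s − T_f) = m_water c_water (T_f − T_0):
0.258×c×(140 − 29.5) = 0.278×4180×(29.5 − 8.71)
28.51 c = 24159  ⇒  c ≈ 847.4 J/(kg·°C)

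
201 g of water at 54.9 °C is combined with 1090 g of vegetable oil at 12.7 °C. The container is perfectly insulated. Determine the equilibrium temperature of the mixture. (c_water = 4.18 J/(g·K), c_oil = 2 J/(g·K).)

T_f ≈ 24.4 °C

T_f is the heat-capacity-weighted average of the initial temperatures:
T_f = (840.18×54.9 + 2180×12.7) / (840.18 + 2180)
    = 73812 / 3020.2 ≈ 24.44 °C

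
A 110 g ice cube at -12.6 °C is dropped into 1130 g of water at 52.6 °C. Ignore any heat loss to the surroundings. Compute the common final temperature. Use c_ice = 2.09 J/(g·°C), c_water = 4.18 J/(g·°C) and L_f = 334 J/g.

T_f ≈ 40.3 °C

Conservation of energy gives ΣQ = 0:
warm ice to 0 °C: 110·2.09·(0 − (-12.6)) = 2896.7
  fusion: m_ice L_f = 110·334 = 36740
  meltwater 0→T: 110·4.18·T = 459.8 T
  water: 4723.4(T − 52.6)
5183.2 T = 248451 − 39637 = 208814
T ≈ 40.29 °C (positive, so assuming full melt was valid).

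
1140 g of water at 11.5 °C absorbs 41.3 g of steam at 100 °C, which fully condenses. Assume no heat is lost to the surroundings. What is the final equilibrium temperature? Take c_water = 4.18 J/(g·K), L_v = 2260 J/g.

Heat gained plus heat lost sum to zero:
latent heat released on condensation: 41.3×2260 = 93338; condensed water 100 °C→T: 172.63(T − 100); water warms: 1140×4.18×(T − 11.5) = 4765.2(T − 11.5)
4937.8 T = 93338 + 17263 + 54800 = 165401
T ≈ 33.50 °C — below 100 °C, confirming all the steam condensed.

T_f ≈ 33.5 °C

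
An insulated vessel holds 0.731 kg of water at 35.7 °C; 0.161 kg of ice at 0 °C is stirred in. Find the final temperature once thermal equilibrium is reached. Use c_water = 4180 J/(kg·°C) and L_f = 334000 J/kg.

T_f ≈ 14.8 °C

Energy conservation, ΣQ = 0:
melt ice: 0.161×334000 = 53774; warm the meltwater: 672.98 T; water: 3055.6(T − 35.7)
3728.6 T = 109084 − 53774 = 55310
T ≈ 14.83 °C. Since T > 0 °C, the all-ice-melts assumption holds.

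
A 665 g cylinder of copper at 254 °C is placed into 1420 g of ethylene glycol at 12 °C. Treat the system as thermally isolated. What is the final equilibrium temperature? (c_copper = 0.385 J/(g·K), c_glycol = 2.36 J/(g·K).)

|Q_copper| = |Q_glycol|:
665×0.385×(254 − T) = 1420×2.36×(T − 12)
256.03(254 − T) = 3351.2(T − 12)
3607.2 T = 105245  ⇒  T ≈ 29.18 °C

T_f ≈ 29.2 °C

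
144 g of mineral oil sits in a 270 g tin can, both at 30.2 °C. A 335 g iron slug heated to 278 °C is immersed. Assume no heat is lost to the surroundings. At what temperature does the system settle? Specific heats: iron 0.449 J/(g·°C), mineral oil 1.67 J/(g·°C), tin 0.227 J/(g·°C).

T_f ≈ 112.6 °C

Energy conservation, ΣQ = 0:
335*0.449*(T − 278) + 144*1.67*(T − 30.2) + 270*0.227*(T − 30.2) = 0
150.41(T − 278) + 240.48(T − 30.2) + 61.29(T − 30.2) = 0
(150.41 + 240.48 + 61.29) T = 150.41*278 + 240.48*30.2 + 61.29*30.2
T ≈ 112.63 °C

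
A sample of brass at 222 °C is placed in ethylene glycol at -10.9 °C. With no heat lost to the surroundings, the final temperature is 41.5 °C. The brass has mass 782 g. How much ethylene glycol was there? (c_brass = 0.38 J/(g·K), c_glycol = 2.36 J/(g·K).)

m ≈ 434 g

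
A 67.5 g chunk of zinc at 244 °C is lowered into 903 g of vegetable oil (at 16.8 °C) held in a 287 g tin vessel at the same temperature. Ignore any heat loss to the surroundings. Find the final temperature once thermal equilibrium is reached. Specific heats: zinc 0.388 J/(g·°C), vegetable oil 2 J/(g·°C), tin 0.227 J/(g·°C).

T_f is the heat-capacity-weighted average of the initial temperatures:
T_f = (26.19·244 + 1806·16.8 + 65.15·16.8) / (26.19 + 1806 + 65.15)
    = 37826 / 1897.3 ≈ 19.94 °C

T_f ≈ 19.9 °C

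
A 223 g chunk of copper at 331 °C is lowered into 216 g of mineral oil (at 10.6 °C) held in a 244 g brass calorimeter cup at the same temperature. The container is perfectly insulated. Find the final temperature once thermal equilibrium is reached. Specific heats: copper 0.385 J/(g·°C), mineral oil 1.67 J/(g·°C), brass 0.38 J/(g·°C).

Taking heat into each body as positive, Σ m c ΔT = 0:
223×0.385×(T − 331) + 216×1.67×(T − 10.6) + 244×0.38×(T − 10.6) = 0
85.86(T − 331) + 360.72(T − 10.6) + 92.72(T − 10.6) = 0
(85.86 + 360.72 + 92.72) T = 85.86×331 + 360.72×10.6 + 92.72×10.6
T ≈ 61.61 °C

T_f ≈ 61.6 °C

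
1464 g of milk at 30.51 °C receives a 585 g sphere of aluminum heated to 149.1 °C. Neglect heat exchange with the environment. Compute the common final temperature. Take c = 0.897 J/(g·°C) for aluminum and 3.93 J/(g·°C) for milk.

T_f is the heat-capacity-weighted average of the initial temperatures:
T_f = (524.75×149.1 + 5753.5×30.51) / (524.75 + 5753.5)
    = 253779 / 6278.3 ≈ 40.42 °C

T_f ≈ 40.4 °C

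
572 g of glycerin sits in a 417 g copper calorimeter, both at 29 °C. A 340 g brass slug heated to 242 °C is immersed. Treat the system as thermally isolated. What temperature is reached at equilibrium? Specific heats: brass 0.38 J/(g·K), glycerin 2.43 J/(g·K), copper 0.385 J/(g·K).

T_f ≈ 45.4 °C

Let T be the final temperature. ΣQ_i = 0:
340·0.38·(T − 242) + 572·2.43·(T − 29) + 417·0.385·(T − 29) = 0
129.2(T − 242) + 1390(T − 29) + 160.55(T − 29) = 0
1679.7 T = 76231
T = 76231 / 1679.7 = 45.4 °C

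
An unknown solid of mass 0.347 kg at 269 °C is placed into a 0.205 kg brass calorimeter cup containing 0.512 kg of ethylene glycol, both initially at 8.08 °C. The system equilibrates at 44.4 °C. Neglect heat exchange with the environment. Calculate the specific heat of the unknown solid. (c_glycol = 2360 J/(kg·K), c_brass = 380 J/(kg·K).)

Net heat exchanged in the isolated system is zero:
0.347×c×(44.4 − 269) + 0.512×2360×(44.4 − 8.08) + 0.205×380×(44.4 − 8.08) = 0
-77.94 c = -46716
c = -46716/-77.94 ≈ 599.4 J/(kg·K)

c ≈ 599 J/(kg·K)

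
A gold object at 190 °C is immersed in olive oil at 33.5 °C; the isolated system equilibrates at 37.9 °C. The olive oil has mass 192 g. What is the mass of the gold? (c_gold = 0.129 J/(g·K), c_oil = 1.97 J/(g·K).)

m ≈ 84.8 g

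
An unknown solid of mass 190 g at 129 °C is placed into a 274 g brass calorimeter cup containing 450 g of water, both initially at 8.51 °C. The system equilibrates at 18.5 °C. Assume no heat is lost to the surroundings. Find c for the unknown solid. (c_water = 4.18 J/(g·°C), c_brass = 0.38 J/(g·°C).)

Let T be the final temperature. ΣQ_i = 0:
190×c×(18.5 − 129) + 450×4.18×(18.5 − 8.51) + 274×0.38×(18.5 − 8.51) = 0
-20995 c = -19831
c = -19831/-20995 ≈ 0.9446 J/(g·°C)

c ≈ 0.945 J/(g·°C)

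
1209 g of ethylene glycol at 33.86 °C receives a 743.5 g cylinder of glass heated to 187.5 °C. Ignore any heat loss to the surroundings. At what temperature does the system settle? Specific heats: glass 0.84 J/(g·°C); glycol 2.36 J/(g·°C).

T_f ≈ 61.5 °C

Taking heat into each body as positive, Σ m c ΔT = 0:
743.5×0.84×(T − 187.5) + 1209×2.36×(T − 33.86) = 0
(624.54 + 2853.2) T = 624.54×187.5 + 2853.2×33.86
T = 213712 / 3477.8 = 61.5 °C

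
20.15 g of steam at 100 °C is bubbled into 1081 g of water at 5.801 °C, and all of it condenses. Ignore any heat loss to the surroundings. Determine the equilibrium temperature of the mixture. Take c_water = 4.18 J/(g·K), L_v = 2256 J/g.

T_f ≈ 17.4 °C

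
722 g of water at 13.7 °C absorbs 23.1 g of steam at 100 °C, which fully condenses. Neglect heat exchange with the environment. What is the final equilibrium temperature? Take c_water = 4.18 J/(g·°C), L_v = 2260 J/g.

T_f ≈ 33.1 °C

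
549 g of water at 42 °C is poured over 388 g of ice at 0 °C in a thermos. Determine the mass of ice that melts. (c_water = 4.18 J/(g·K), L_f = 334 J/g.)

Heat available from the water dropping to 0 °C: 549×4.18×42 = 96382 J.
Fully melting the ice requires m_ice L_f = 388×334 = 129592 J.
That's not enough to melt it all — equilibrium is at 0 °C with ice remaining.
m_melt = 96382 / L_f = 288.6 g.

m_melted ≈ 289 g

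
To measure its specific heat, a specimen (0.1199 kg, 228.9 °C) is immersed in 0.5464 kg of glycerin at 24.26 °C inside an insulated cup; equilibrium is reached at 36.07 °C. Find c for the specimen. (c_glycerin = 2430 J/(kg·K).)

Net heat exchanged in the isolated system is zero:
0.1199·c·(36.07 − 228.9) + 0.5464·2430·(36.07 − 24.26) = 0
-23.12 c = -15681
c = -15681/-23.12 ≈ 678.2 J/(kg·K)

c ≈ 678 J/(kg·K)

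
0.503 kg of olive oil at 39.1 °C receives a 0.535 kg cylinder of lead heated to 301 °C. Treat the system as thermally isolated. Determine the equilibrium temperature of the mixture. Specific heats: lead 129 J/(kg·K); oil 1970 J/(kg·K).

Conservation of energy gives ΣQ = 0:
0.535·129·(T − 301) + 0.503·1970·(T − 39.1) = 0
69.02(T − 301) + 990.91(T − 39.1) = 0
1059.9 T = 59518
T = 59518 / 1059.9 = 56.2 °C

T_f ≈ 56.2 °C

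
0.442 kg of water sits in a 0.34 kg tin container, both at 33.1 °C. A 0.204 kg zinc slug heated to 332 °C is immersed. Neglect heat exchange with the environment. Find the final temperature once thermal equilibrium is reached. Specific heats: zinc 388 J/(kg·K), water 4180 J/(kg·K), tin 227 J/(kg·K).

T_f ≈ 44.9 °C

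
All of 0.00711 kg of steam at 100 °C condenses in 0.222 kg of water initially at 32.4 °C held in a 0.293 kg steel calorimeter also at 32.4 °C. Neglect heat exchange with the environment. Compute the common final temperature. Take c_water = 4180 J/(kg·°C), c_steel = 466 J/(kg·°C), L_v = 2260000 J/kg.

Net heat exchanged in the isolated system is zero:
latent heat released on condensation: 0.00711×2260000 = 16069; condensed water 100 °C→T: 29.72(T − 100); original water: 927.96(T − 32.4); cup: 136.54(T − 32.4)
1094.2 T = 16069 + 2972 + 34490 = 53530
T ≈ 48.92 °C — below 100 °C, confirming all the steam condensed.

T_f ≈ 48.9 °C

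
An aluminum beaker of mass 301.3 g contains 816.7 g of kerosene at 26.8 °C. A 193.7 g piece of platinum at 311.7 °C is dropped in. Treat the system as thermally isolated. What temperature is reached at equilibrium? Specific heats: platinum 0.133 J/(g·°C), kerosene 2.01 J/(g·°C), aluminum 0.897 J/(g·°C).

T_f ≈ 30.6 °C

T_f = Σ m_i c_i T_i / Σ m_i c_i:
T_f = (25.76×311.7 + 1641.6×26.8 + 270.27×26.8) / (25.76 + 1641.6 + 270.27)
    = 59267 / 1937.6 ≈ 30.59 °C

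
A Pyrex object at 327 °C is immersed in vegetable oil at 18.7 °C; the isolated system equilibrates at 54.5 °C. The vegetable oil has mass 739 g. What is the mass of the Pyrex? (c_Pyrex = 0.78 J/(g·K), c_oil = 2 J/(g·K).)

Heat lost by the Pyrex = heat gained by the oil:
m·0.78·(327 − 54.5) = 739·2·(54.5 − 18.7)
212.55 m = 52912  ⇒  m ≈ 248.9 g

m ≈ 249 g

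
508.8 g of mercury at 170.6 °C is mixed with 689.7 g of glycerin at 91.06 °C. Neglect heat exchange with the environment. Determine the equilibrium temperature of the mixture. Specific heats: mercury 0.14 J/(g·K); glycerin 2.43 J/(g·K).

T_f ≈ 94.3 °C

Conservation of energy gives ΣQ = 0:
508.8*0.14*(T − 170.6) + 689.7*2.43*(T − 91.06) = 0
1747.2 T = 164766
T ≈ 94.30 °C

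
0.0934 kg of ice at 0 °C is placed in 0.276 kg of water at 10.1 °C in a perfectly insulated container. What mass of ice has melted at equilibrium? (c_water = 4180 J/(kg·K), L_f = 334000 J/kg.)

m_melted ≈ 0.0349 kg

Water can give up m c ΔT = 0.276·4180·10.1 = 11652 J before reaching 0 °C.
To melt every bit of ice: 0.0934·334000 = 31196 J.
That's not enough to melt it all — equilibrium is at 0 °C with ice remaining.
m_melted·334000 = 11652  ⇒  m_melted ≈ 0.03489 kg.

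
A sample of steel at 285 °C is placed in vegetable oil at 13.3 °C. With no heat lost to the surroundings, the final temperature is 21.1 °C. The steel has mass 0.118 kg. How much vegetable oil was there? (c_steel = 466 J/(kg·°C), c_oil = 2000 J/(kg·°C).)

Heat lost by the steel = heat gained by the oil:
0.118·466·(285 − 21.1) = m·2000·(21.1 − 13.3)
15600 m = 14511  ⇒  m ≈ 0.9302 kg

m ≈ 0.93 kg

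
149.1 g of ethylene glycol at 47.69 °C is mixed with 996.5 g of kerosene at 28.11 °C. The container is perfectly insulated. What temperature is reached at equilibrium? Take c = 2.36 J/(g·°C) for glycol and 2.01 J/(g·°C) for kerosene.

T_f ≈ 31.0 °C

Taking heat into each body as positive, Σ m c ΔT = 0:
149.1·2.36·(T − 47.69) + 996.5·2.01·(T − 28.11) = 0
2354.8 T = 73084
T = 73084 / 2354.8 = 31 °C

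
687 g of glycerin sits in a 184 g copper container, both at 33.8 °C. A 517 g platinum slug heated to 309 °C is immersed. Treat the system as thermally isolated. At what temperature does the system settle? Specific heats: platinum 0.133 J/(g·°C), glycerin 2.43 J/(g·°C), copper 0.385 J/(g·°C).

T_f ≈ 44.3 °C

With ΣQ=0 the equilibrium temperature is the m·c-weighted mean:
T_f = (68.76·309 + 1669.4·33.8 + 70.84·33.8) / (68.76 + 1669.4 + 70.84)
    = 80068 / 1809 ≈ 44.26 °C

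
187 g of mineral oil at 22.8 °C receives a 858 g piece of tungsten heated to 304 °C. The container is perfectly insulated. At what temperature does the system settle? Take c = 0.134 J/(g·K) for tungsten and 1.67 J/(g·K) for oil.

T_f ≈ 98.5 °C

Net heat exchanged in the isolated system is zero:
858·0.134·(T − 304) + 187·1.67·(T − 22.8) = 0
114.97(T − 304) + 312.29(T − 22.8) = 0
427.26 T = 42072
T = 42072/427.26 ≈ 98.47 °C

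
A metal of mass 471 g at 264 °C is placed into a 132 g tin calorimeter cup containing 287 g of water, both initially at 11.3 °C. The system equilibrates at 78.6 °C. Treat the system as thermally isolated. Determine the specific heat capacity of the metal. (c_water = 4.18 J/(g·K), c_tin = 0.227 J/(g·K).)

c ≈ 0.948 J/(g·K)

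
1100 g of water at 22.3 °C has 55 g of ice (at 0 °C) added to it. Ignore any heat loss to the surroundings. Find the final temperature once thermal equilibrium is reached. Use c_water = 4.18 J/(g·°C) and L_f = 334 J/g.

Let T be the final temperature. ΣQ_i = 0:
melt ice: 55×334 = 18370
  warm the meltwater: 229.9 T
  water cools: 1100×4.18×(T − 22.3) = 4598(T − 22.3)
4827.9 T = 102535 − 18370 = 84165
T ≈ 17.43 °C — above 0 °C, consistent with complete melting.

T_f ≈ 17.4 °C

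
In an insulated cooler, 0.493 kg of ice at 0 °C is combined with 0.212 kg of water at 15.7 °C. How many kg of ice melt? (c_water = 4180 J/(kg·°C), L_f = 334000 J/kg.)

m_melted ≈ 0.0417 kg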